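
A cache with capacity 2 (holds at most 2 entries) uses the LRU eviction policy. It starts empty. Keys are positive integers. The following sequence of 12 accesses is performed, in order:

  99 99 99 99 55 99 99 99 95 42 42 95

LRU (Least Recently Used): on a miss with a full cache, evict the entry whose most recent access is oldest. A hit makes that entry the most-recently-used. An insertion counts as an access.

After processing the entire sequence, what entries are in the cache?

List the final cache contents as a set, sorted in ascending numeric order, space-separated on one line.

Answer: 42 95

Derivation:
LRU simulation (capacity=2):
  1. access 99: MISS. Cache (LRU->MRU): [99]
  2. access 99: HIT. Cache (LRU->MRU): [99]
  3. access 99: HIT. Cache (LRU->MRU): [99]
  4. access 99: HIT. Cache (LRU->MRU): [99]
  5. access 55: MISS. Cache (LRU->MRU): [99 55]
  6. access 99: HIT. Cache (LRU->MRU): [55 99]
  7. access 99: HIT. Cache (LRU->MRU): [55 99]
  8. access 99: HIT. Cache (LRU->MRU): [55 99]
  9. access 95: MISS, evict 55. Cache (LRU->MRU): [99 95]
  10. access 42: MISS, evict 99. Cache (LRU->MRU): [95 42]
  11. access 42: HIT. Cache (LRU->MRU): [95 42]
  12. access 95: HIT. Cache (LRU->MRU): [42 95]
Total: 8 hits, 4 misses, 2 evictions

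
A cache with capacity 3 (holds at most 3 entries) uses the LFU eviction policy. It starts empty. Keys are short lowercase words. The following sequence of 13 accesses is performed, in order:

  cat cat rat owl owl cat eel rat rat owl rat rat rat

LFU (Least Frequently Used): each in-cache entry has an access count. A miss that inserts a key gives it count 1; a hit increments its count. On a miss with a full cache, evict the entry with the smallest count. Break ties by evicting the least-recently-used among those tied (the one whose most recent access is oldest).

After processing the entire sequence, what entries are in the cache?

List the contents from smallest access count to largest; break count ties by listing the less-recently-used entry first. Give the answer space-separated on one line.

LFU simulation (capacity=3):
  1. access cat: MISS. Cache: [cat(c=1)]
  2. access cat: HIT, count now 2. Cache: [cat(c=2)]
  3. access rat: MISS. Cache: [rat(c=1) cat(c=2)]
  4. access owl: MISS. Cache: [rat(c=1) owl(c=1) cat(c=2)]
  5. access owl: HIT, count now 2. Cache: [rat(c=1) cat(c=2) owl(c=2)]
  6. access cat: HIT, count now 3. Cache: [rat(c=1) owl(c=2) cat(c=3)]
  7. access eel: MISS, evict rat(c=1). Cache: [eel(c=1) owl(c=2) cat(c=3)]
  8. access rat: MISS, evict eel(c=1). Cache: [rat(c=1) owl(c=2) cat(c=3)]
  9. access rat: HIT, count now 2. Cache: [owl(c=2) rat(c=2) cat(c=3)]
  10. access owl: HIT, count now 3. Cache: [rat(c=2) cat(c=3) owl(c=3)]
  11. access rat: HIT, count now 3. Cache: [cat(c=3) owl(c=3) rat(c=3)]
  12. access rat: HIT, count now 4. Cache: [cat(c=3) owl(c=3) rat(c=4)]
  13. access rat: HIT, count now 5. Cache: [cat(c=3) owl(c=3) rat(c=5)]
Total: 8 hits, 5 misses, 2 evictions

Answer: cat owl rat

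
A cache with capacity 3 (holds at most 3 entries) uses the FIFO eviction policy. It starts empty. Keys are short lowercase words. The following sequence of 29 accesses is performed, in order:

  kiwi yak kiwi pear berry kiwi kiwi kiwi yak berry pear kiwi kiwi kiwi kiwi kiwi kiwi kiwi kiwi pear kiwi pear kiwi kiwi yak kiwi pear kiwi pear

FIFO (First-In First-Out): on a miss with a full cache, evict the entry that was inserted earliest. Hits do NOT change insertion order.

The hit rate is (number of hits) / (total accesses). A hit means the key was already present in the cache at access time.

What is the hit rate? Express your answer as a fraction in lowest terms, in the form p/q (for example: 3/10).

FIFO simulation (capacity=3):
  1. access kiwi: MISS. Cache (old->new): [kiwi]
  2. access yak: MISS. Cache (old->new): [kiwi yak]
  3. access kiwi: HIT. Cache (old->new): [kiwi yak]
  4. access pear: MISS. Cache (old->new): [kiwi yak pear]
  5. access berry: MISS, evict kiwi. Cache (old->new): [yak pear berry]
  6. access kiwi: MISS, evict yak. Cache (old->new): [pear berry kiwi]
  7. access kiwi: HIT. Cache (old->new): [pear berry kiwi]
  8. access kiwi: HIT. Cache (old->new): [pear berry kiwi]
  9. access yak: MISS, evict pear. Cache (old->new): [berry kiwi yak]
  10. access berry: HIT. Cache (old->new): [berry kiwi yak]
  11. access pear: MISS, evict berry. Cache (old->new): [kiwi yak pear]
  12. access kiwi: HIT. Cache (old->new): [kiwi yak pear]
  13. access kiwi: HIT. Cache (old->new): [kiwi yak pear]
  14. access kiwi: HIT. Cache (old->new): [kiwi yak pear]
  15. access kiwi: HIT. Cache (old->new): [kiwi yak pear]
  16. access kiwi: HIT. Cache (old->new): [kiwi yak pear]
  17. access kiwi: HIT. Cache (old->new): [kiwi yak pear]
  18. access kiwi: HIT. Cache (old->new): [kiwi yak pear]
  19. access kiwi: HIT. Cache (old->new): [kiwi yak pear]
  20. access pear: HIT. Cache (old->new): [kiwi yak pear]
  21. access kiwi: HIT. Cache (old->new): [kiwi yak pear]
  22. access pear: HIT. Cache (old->new): [kiwi yak pear]
  23. access kiwi: HIT. Cache (old->new): [kiwi yak pear]
  24. access kiwi: HIT. Cache (old->new): [kiwi yak pear]
  25. access yak: HIT. Cache (old->new): [kiwi yak pear]
  26. access kiwi: HIT. Cache (old->new): [kiwi yak pear]
  27. access pear: HIT. Cache (old->new): [kiwi yak pear]
  28. access kiwi: HIT. Cache (old->new): [kiwi yak pear]
  29. access pear: HIT. Cache (old->new): [kiwi yak pear]
Total: 22 hits, 7 misses, 4 evictions

Hit rate = 22/29

Answer: 22/29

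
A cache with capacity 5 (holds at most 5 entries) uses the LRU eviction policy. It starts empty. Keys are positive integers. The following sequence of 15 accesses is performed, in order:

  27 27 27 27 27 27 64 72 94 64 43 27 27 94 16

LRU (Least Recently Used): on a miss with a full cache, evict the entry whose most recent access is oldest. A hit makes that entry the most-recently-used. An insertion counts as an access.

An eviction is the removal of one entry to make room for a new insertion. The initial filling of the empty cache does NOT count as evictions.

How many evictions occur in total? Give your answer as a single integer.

LRU simulation (capacity=5):
  1. access 27: MISS. Cache (LRU->MRU): [27]
  2. access 27: HIT. Cache (LRU->MRU): [27]
  3. access 27: HIT. Cache (LRU->MRU): [27]
  4. access 27: HIT. Cache (LRU->MRU): [27]
  5. access 27: HIT. Cache (LRU->MRU): [27]
  6. access 27: HIT. Cache (LRU->MRU): [27]
  7. access 64: MISS. Cache (LRU->MRU): [27 64]
  8. access 72: MISS. Cache (LRU->MRU): [27 64 72]
  9. access 94: MISS. Cache (LRU->MRU): [27 64 72 94]
  10. access 64: HIT. Cache (LRU->MRU): [27 72 94 64]
  11. access 43: MISS. Cache (LRU->MRU): [27 72 94 64 43]
  12. access 27: HIT. Cache (LRU->MRU): [72 94 64 43 27]
  13. access 27: HIT. Cache (LRU->MRU): [72 94 64 43 27]
  14. access 94: HIT. Cache (LRU->MRU): [72 64 43 27 94]
  15. access 16: MISS, evict 72. Cache (LRU->MRU): [64 43 27 94 16]
Total: 9 hits, 6 misses, 1 evictions

Answer: 1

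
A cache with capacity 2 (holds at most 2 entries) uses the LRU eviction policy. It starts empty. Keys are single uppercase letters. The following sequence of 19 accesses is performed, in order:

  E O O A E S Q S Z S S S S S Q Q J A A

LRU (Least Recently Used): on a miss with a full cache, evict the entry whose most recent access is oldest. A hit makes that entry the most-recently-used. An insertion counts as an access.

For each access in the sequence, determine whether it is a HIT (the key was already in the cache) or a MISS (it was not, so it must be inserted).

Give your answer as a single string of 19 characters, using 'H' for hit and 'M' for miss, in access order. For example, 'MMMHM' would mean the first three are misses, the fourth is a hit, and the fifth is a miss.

LRU simulation (capacity=2):
  1. access E: MISS. Cache (LRU->MRU): [E]
  2. access O: MISS. Cache (LRU->MRU): [E O]
  3. access O: HIT. Cache (LRU->MRU): [E O]
  4. access A: MISS, evict E. Cache (LRU->MRU): [O A]
  5. access E: MISS, evict O. Cache (LRU->MRU): [A E]
  6. access S: MISS, evict A. Cache (LRU->MRU): [E S]
  7. access Q: MISS, evict E. Cache (LRU->MRU): [S Q]
  8. access S: HIT. Cache (LRU->MRU): [Q S]
  9. access Z: MISS, evict Q. Cache (LRU->MRU): [S Z]
  10. access S: HIT. Cache (LRU->MRU): [Z S]
  11. access S: HIT. Cache (LRU->MRU): [Z S]
  12. access S: HIT. Cache (LRU->MRU): [Z S]
  13. access S: HIT. Cache (LRU->MRU): [Z S]
  14. access S: HIT. Cache (LRU->MRU): [Z S]
  15. access Q: MISS, evict Z. Cache (LRU->MRU): [S Q]
  16. access Q: HIT. Cache (LRU->MRU): [S Q]
  17. access J: MISS, evict S. Cache (LRU->MRU): [Q J]
  18. access A: MISS, evict Q. Cache (LRU->MRU): [J A]
  19. access A: HIT. Cache (LRU->MRU): [J A]
Total: 9 hits, 10 misses, 8 evictions

Answer: MMHMMMMHMHHHHHMHMMH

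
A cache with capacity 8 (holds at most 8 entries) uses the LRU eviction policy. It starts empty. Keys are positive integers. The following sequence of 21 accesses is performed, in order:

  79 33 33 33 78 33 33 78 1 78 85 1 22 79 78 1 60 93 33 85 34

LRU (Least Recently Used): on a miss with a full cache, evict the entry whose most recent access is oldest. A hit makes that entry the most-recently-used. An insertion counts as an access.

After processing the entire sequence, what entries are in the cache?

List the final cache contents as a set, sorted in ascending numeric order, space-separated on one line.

Answer: 1 33 34 60 78 79 85 93

Derivation:
LRU simulation (capacity=8):
  1. access 79: MISS. Cache (LRU->MRU): [79]
  2. access 33: MISS. Cache (LRU->MRU): [79 33]
  3. access 33: HIT. Cache (LRU->MRU): [79 33]
  4. access 33: HIT. Cache (LRU->MRU): [79 33]
  5. access 78: MISS. Cache (LRU->MRU): [79 33 78]
  6. access 33: HIT. Cache (LRU->MRU): [79 78 33]
  7. access 33: HIT. Cache (LRU->MRU): [79 78 33]
  8. access 78: HIT. Cache (LRU->MRU): [79 33 78]
  9. access 1: MISS. Cache (LRU->MRU): [79 33 78 1]
  10. access 78: HIT. Cache (LRU->MRU): [79 33 1 78]
  11. access 85: MISS. Cache (LRU->MRU): [79 33 1 78 85]
  12. access 1: HIT. Cache (LRU->MRU): [79 33 78 85 1]
  13. access 22: MISS. Cache (LRU->MRU): [79 33 78 85 1 22]
  14. access 79: HIT. Cache (LRU->MRU): [33 78 85 1 22 79]
  15. access 78: HIT. Cache (LRU->MRU): [33 85 1 22 79 78]
  16. access 1: HIT. Cache (LRU->MRU): [33 85 22 79 78 1]
  17. access 60: MISS. Cache (LRU->MRU): [33 85 22 79 78 1 60]
  18. access 93: MISS. Cache (LRU->MRU): [33 85 22 79 78 1 60 93]
  19. access 33: HIT. Cache (LRU->MRU): [85 22 79 78 1 60 93 33]
  20. access 85: HIT. Cache (LRU->MRU): [22 79 78 1 60 93 33 85]
  21. access 34: MISS, evict 22. Cache (LRU->MRU): [79 78 1 60 93 33 85 34]
Total: 12 hits, 9 misses, 1 evictions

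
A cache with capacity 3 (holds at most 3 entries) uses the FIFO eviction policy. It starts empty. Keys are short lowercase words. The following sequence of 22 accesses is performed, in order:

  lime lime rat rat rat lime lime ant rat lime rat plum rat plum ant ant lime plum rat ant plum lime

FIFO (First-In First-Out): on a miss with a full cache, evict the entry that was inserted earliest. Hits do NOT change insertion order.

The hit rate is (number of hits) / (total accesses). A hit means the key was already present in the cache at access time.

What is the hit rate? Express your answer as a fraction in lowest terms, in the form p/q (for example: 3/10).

Answer: 13/22

Derivation:
FIFO simulation (capacity=3):
  1. access lime: MISS. Cache (old->new): [lime]
  2. access lime: HIT. Cache (old->new): [lime]
  3. access rat: MISS. Cache (old->new): [lime rat]
  4. access rat: HIT. Cache (old->new): [lime rat]
  5. access rat: HIT. Cache (old->new): [lime rat]
  6. access lime: HIT. Cache (old->new): [lime rat]
  7. access lime: HIT. Cache (old->new): [lime rat]
  8. access ant: MISS. Cache (old->new): [lime rat ant]
  9. access rat: HIT. Cache (old->new): [lime rat ant]
  10. access lime: HIT. Cache (old->new): [lime rat ant]
  11. access rat: HIT. Cache (old->new): [lime rat ant]
  12. access plum: MISS, evict lime. Cache (old->new): [rat ant plum]
  13. access rat: HIT. Cache (old->new): [rat ant plum]
  14. access plum: HIT. Cache (old->new): [rat ant plum]
  15. access ant: HIT. Cache (old->new): [rat ant plum]
  16. access ant: HIT. Cache (old->new): [rat ant plum]
  17. access lime: MISS, evict rat. Cache (old->new): [ant plum lime]
  18. access plum: HIT. Cache (old->new): [ant plum lime]
  19. access rat: MISS, evict ant. Cache (old->new): [plum lime rat]
  20. access ant: MISS, evict plum. Cache (old->new): [lime rat ant]
  21. access plum: MISS, evict lime. Cache (old->new): [rat ant plum]
  22. access lime: MISS, evict rat. Cache (old->new): [ant plum lime]
Total: 13 hits, 9 misses, 6 evictions

Hit rate = 13/22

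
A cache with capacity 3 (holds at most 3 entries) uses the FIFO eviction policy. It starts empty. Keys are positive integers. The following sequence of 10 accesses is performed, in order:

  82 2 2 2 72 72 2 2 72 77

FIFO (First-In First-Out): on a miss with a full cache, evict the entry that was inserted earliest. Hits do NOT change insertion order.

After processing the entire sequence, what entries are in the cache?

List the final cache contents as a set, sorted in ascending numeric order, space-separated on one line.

FIFO simulation (capacity=3):
  1. access 82: MISS. Cache (old->new): [82]
  2. access 2: MISS. Cache (old->new): [82 2]
  3. access 2: HIT. Cache (old->new): [82 2]
  4. access 2: HIT. Cache (old->new): [82 2]
  5. access 72: MISS. Cache (old->new): [82 2 72]
  6. access 72: HIT. Cache (old->new): [82 2 72]
  7. access 2: HIT. Cache (old->new): [82 2 72]
  8. access 2: HIT. Cache (old->new): [82 2 72]
  9. access 72: HIT. Cache (old->new): [82 2 72]
  10. access 77: MISS, evict 82. Cache (old->new): [2 72 77]
Total: 6 hits, 4 misses, 1 evictions

Answer: 2 72 77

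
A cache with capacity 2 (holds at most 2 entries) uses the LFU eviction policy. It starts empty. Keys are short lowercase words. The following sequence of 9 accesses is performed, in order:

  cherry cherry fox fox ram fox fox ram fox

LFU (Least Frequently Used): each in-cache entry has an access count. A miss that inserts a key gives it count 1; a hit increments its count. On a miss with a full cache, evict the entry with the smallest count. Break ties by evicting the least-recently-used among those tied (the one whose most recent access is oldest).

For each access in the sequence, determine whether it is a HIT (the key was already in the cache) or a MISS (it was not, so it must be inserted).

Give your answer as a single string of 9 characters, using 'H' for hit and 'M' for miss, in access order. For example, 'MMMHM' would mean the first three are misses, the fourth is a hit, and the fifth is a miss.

Answer: MHMHMHHHH

Derivation:
LFU simulation (capacity=2):
  1. access cherry: MISS. Cache: [cherry(c=1)]
  2. access cherry: HIT, count now 2. Cache: [cherry(c=2)]
  3. access fox: MISS. Cache: [fox(c=1) cherry(c=2)]
  4. access fox: HIT, count now 2. Cache: [cherry(c=2) fox(c=2)]
  5. access ram: MISS, evict cherry(c=2). Cache: [ram(c=1) fox(c=2)]
  6. access fox: HIT, count now 3. Cache: [ram(c=1) fox(c=3)]
  7. access fox: HIT, count now 4. Cache: [ram(c=1) fox(c=4)]
  8. access ram: HIT, count now 2. Cache: [ram(c=2) fox(c=4)]
  9. access fox: HIT, count now 5. Cache: [ram(c=2) fox(c=5)]
Total: 6 hits, 3 misses, 1 evictions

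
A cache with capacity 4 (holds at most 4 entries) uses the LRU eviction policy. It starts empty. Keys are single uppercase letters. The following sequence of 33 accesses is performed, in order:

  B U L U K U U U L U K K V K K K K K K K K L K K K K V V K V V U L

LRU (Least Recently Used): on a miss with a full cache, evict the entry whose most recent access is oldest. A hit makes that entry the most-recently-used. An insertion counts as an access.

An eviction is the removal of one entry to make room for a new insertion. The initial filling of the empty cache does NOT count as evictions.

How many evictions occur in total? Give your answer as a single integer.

LRU simulation (capacity=4):
  1. access B: MISS. Cache (LRU->MRU): [B]
  2. access U: MISS. Cache (LRU->MRU): [B U]
  3. access L: MISS. Cache (LRU->MRU): [B U L]
  4. access U: HIT. Cache (LRU->MRU): [B L U]
  5. access K: MISS. Cache (LRU->MRU): [B L U K]
  6. access U: HIT. Cache (LRU->MRU): [B L K U]
  7. access U: HIT. Cache (LRU->MRU): [B L K U]
  8. access U: HIT. Cache (LRU->MRU): [B L K U]
  9. access L: HIT. Cache (LRU->MRU): [B K U L]
  10. access U: HIT. Cache (LRU->MRU): [B K L U]
  11. access K: HIT. Cache (LRU->MRU): [B L U K]
  12. access K: HIT. Cache (LRU->MRU): [B L U K]
  13. access V: MISS, evict B. Cache (LRU->MRU): [L U K V]
  14. access K: HIT. Cache (LRU->MRU): [L U V K]
  15. access K: HIT. Cache (LRU->MRU): [L U V K]
  16. access K: HIT. Cache (LRU->MRU): [L U V K]
  17. access K: HIT. Cache (LRU->MRU): [L U V K]
  18. access K: HIT. Cache (LRU->MRU): [L U V K]
  19. access K: HIT. Cache (LRU->MRU): [L U V K]
  20. access K: HIT. Cache (LRU->MRU): [L U V K]
  21. access K: HIT. Cache (LRU->MRU): [L U V K]
  22. access L: HIT. Cache (LRU->MRU): [U V K L]
  23. access K: HIT. Cache (LRU->MRU): [U V L K]
  24. access K: HIT. Cache (LRU->MRU): [U V L K]
  25. access K: HIT. Cache (LRU->MRU): [U V L K]
  26. access K: HIT. Cache (LRU->MRU): [U V L K]
  27. access V: HIT. Cache (LRU->MRU): [U L K V]
  28. access V: HIT. Cache (LRU->MRU): [U L K V]
  29. access K: HIT. Cache (LRU->MRU): [U L V K]
  30. access V: HIT. Cache (LRU->MRU): [U L K V]
  31. access V: HIT. Cache (LRU->MRU): [U L K V]
  32. access U: HIT. Cache (LRU->MRU): [L K V U]
  33. access L: HIT. Cache (LRU->MRU): [K V U L]
Total: 28 hits, 5 misses, 1 evictions

Answer: 1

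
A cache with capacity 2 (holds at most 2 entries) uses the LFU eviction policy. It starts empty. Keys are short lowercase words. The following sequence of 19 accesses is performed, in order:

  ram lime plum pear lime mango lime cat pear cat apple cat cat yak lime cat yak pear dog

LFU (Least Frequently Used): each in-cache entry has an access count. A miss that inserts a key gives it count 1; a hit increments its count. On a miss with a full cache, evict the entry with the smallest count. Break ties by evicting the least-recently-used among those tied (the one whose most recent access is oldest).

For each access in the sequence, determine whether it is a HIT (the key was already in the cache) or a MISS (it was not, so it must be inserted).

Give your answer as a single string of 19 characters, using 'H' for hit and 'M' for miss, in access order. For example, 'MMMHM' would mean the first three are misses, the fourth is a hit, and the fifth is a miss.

Answer: MMMMMMHMMMMMHMMHMMM

Derivation:
LFU simulation (capacity=2):
  1. access ram: MISS. Cache: [ram(c=1)]
  2. access lime: MISS. Cache: [ram(c=1) lime(c=1)]
  3. access plum: MISS, evict ram(c=1). Cache: [lime(c=1) plum(c=1)]
  4. access pear: MISS, evict lime(c=1). Cache: [plum(c=1) pear(c=1)]
  5. access lime: MISS, evict plum(c=1). Cache: [pear(c=1) lime(c=1)]
  6. access mango: MISS, evict pear(c=1). Cache: [lime(c=1) mango(c=1)]
  7. access lime: HIT, count now 2. Cache: [mango(c=1) lime(c=2)]
  8. access cat: MISS, evict mango(c=1). Cache: [cat(c=1) lime(c=2)]
  9. access pear: MISS, evict cat(c=1). Cache: [pear(c=1) lime(c=2)]
  10. access cat: MISS, evict pear(c=1). Cache: [cat(c=1) lime(c=2)]
  11. access apple: MISS, evict cat(c=1). Cache: [apple(c=1) lime(c=2)]
  12. access cat: MISS, evict apple(c=1). Cache: [cat(c=1) lime(c=2)]
  13. access cat: HIT, count now 2. Cache: [lime(c=2) cat(c=2)]
  14. access yak: MISS, evict lime(c=2). Cache: [yak(c=1) cat(c=2)]
  15. access lime: MISS, evict yak(c=1). Cache: [lime(c=1) cat(c=2)]
  16. access cat: HIT, count now 3. Cache: [lime(c=1) cat(c=3)]
  17. access yak: MISS, evict lime(c=1). Cache: [yak(c=1) cat(c=3)]
  18. access pear: MISS, evict yak(c=1). Cache: [pear(c=1) cat(c=3)]
  19. access dog: MISS, evict pear(c=1). Cache: [dog(c=1) cat(c=3)]
Total: 3 hits, 16 misses, 14 evictions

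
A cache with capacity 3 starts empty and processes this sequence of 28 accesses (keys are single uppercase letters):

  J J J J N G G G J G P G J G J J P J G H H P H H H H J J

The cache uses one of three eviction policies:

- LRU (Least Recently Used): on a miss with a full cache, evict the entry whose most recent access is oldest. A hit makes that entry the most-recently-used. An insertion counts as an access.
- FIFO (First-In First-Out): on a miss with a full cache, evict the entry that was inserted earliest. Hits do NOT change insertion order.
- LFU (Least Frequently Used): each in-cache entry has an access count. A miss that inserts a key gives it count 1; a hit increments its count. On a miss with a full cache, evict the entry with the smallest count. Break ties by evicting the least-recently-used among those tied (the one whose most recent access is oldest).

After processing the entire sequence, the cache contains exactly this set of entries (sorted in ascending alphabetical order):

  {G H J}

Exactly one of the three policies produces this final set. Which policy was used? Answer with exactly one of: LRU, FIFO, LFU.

Simulating under each policy and comparing final sets:
  LRU: final set = {H J P} -> differs
  FIFO: final set = {H J P} -> differs
  LFU: final set = {G H J} -> MATCHES target
Only LFU produces the target set.

Answer: LFU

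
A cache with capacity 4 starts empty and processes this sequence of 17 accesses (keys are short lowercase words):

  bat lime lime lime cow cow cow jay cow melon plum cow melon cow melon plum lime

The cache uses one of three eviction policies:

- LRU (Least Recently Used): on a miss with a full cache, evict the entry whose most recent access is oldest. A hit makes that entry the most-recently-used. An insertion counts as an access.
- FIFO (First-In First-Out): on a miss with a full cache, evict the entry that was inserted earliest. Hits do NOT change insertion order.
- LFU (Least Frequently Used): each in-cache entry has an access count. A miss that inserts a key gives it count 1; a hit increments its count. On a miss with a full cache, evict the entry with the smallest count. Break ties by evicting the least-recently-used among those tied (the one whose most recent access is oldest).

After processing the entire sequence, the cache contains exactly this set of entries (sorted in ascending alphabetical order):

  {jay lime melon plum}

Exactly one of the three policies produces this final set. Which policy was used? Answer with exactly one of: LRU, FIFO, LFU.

Simulating under each policy and comparing final sets:
  LRU: final set = {cow lime melon plum} -> differs
  FIFO: final set = {jay lime melon plum} -> MATCHES target
  LFU: final set = {cow lime melon plum} -> differs
Only FIFO produces the target set.

Answer: FIFO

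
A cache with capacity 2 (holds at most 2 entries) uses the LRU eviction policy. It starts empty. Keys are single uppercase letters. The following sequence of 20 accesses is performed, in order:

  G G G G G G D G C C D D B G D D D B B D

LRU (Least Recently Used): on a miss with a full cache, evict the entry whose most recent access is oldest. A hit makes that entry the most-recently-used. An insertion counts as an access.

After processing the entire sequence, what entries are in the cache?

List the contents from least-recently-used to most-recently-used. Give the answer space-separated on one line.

LRU simulation (capacity=2):
  1. access G: MISS. Cache (LRU->MRU): [G]
  2. access G: HIT. Cache (LRU->MRU): [G]
  3. access G: HIT. Cache (LRU->MRU): [G]
  4. access G: HIT. Cache (LRU->MRU): [G]
  5. access G: HIT. Cache (LRU->MRU): [G]
  6. access G: HIT. Cache (LRU->MRU): [G]
  7. access D: MISS. Cache (LRU->MRU): [G D]
  8. access G: HIT. Cache (LRU->MRU): [D G]
  9. access C: MISS, evict D. Cache (LRU->MRU): [G C]
  10. access C: HIT. Cache (LRU->MRU): [G C]
  11. access D: MISS, evict G. Cache (LRU->MRU): [C D]
  12. access D: HIT. Cache (LRU->MRU): [C D]
  13. access B: MISS, evict C. Cache (LRU->MRU): [D B]
  14. access G: MISS, evict D. Cache (LRU->MRU): [B G]
  15. access D: MISS, evict B. Cache (LRU->MRU): [G D]
  16. access D: HIT. Cache (LRU->MRU): [G D]
  17. access D: HIT. Cache (LRU->MRU): [G D]
  18. access B: MISS, evict G. Cache (LRU->MRU): [D B]
  19. access B: HIT. Cache (LRU->MRU): [D B]
  20. access D: HIT. Cache (LRU->MRU): [B D]
Total: 12 hits, 8 misses, 6 evictions

Answer: B D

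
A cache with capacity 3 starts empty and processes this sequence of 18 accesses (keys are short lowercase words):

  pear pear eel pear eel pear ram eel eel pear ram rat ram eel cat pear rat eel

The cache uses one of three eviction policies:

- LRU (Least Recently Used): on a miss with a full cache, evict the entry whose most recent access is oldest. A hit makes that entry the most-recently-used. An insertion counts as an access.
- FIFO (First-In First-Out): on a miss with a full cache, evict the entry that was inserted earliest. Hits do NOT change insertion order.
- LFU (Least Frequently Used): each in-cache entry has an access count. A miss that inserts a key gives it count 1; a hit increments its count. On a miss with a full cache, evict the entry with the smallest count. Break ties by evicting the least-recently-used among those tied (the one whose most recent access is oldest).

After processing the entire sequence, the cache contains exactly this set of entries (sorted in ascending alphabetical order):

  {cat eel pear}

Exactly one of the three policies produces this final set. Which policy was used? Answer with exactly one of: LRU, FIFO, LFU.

Answer: FIFO

Derivation:
Simulating under each policy and comparing final sets:
  LRU: final set = {eel pear rat} -> differs
  FIFO: final set = {cat eel pear} -> MATCHES target
  LFU: final set = {eel pear rat} -> differs
Only FIFO produces the target set.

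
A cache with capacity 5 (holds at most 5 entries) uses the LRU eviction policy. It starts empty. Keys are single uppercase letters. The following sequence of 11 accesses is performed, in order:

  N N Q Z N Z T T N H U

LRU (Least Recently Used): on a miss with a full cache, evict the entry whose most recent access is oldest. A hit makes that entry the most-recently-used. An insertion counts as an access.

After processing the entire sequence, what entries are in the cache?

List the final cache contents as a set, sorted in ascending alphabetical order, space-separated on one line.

Answer: H N T U Z

Derivation:
LRU simulation (capacity=5):
  1. access N: MISS. Cache (LRU->MRU): [N]
  2. access N: HIT. Cache (LRU->MRU): [N]
  3. access Q: MISS. Cache (LRU->MRU): [N Q]
  4. access Z: MISS. Cache (LRU->MRU): [N Q Z]
  5. access N: HIT. Cache (LRU->MRU): [Q Z N]
  6. access Z: HIT. Cache (LRU->MRU): [Q N Z]
  7. access T: MISS. Cache (LRU->MRU): [Q N Z T]
  8. access T: HIT. Cache (LRU->MRU): [Q N Z T]
  9. access N: HIT. Cache (LRU->MRU): [Q Z T N]
  10. access H: MISS. Cache (LRU->MRU): [Q Z T N H]
  11. access U: MISS, evict Q. Cache (LRU->MRU): [Z T N H U]
Total: 5 hits, 6 misses, 1 evictions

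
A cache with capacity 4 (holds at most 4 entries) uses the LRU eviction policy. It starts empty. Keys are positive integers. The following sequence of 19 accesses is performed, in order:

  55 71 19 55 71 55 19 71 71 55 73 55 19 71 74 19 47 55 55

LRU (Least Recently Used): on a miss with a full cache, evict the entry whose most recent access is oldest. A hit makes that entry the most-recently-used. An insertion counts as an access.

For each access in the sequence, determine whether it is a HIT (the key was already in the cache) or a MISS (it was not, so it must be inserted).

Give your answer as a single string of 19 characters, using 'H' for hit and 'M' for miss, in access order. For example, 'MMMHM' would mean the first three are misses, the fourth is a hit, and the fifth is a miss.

Answer: MMMHHHHHHHMHHHMHMMH

Derivation:
LRU simulation (capacity=4):
  1. access 55: MISS. Cache (LRU->MRU): [55]
  2. access 71: MISS. Cache (LRU->MRU): [55 71]
  3. access 19: MISS. Cache (LRU->MRU): [55 71 19]
  4. access 55: HIT. Cache (LRU->MRU): [71 19 55]
  5. access 71: HIT. Cache (LRU->MRU): [19 55 71]
  6. access 55: HIT. Cache (LRU->MRU): [19 71 55]
  7. access 19: HIT. Cache (LRU->MRU): [71 55 19]
  8. access 71: HIT. Cache (LRU->MRU): [55 19 71]
  9. access 71: HIT. Cache (LRU->MRU): [55 19 71]
  10. access 55: HIT. Cache (LRU->MRU): [19 71 55]
  11. access 73: MISS. Cache (LRU->MRU): [19 71 55 73]
  12. access 55: HIT. Cache (LRU->MRU): [19 71 73 55]
  13. access 19: HIT. Cache (LRU->MRU): [71 73 55 19]
  14. access 71: HIT. Cache (LRU->MRU): [73 55 19 71]
  15. access 74: MISS, evict 73. Cache (LRU->MRU): [55 19 71 74]
  16. access 19: HIT. Cache (LRU->MRU): [55 71 74 19]
  17. access 47: MISS, evict 55. Cache (LRU->MRU): [71 74 19 47]
  18. access 55: MISS, evict 71. Cache (LRU->MRU): [74 19 47 55]
  19. access 55: HIT. Cache (LRU->MRU): [74 19 47 55]
Total: 12 hits, 7 misses, 3 evictions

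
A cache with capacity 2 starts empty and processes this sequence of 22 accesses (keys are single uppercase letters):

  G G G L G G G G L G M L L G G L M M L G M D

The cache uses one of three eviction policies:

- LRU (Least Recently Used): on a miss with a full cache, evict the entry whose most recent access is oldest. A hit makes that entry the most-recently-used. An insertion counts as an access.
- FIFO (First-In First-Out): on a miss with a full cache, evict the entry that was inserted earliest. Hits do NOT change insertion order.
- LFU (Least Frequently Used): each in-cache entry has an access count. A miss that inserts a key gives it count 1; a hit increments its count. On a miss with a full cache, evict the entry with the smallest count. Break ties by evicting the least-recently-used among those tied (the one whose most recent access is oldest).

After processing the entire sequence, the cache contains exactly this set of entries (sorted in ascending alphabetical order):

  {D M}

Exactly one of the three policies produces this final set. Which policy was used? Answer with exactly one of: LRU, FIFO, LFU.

Simulating under each policy and comparing final sets:
  LRU: final set = {D M} -> MATCHES target
  FIFO: final set = {D G} -> differs
  LFU: final set = {D G} -> differs
Only LRU produces the target set.

Answer: LRU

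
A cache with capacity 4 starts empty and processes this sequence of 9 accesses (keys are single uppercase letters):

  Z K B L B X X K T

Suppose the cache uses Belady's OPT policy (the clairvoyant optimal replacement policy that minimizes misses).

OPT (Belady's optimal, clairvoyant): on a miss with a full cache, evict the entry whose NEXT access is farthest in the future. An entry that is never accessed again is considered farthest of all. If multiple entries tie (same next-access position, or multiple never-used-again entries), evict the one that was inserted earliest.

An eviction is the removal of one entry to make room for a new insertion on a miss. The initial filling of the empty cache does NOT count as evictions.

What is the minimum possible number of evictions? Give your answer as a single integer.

OPT (Belady) simulation (capacity=4):
  1. access Z: MISS. Cache: [Z]
  2. access K: MISS. Cache: [Z K]
  3. access B: MISS. Cache: [Z K B]
  4. access L: MISS. Cache: [Z K B L]
  5. access B: HIT. Next use of B: never. Cache: [Z K B L]
  6. access X: MISS, evict Z (next use: never). Cache: [K B L X]
  7. access X: HIT. Next use of X: never. Cache: [K B L X]
  8. access K: HIT. Next use of K: never. Cache: [K B L X]
  9. access T: MISS, evict K (next use: never). Cache: [B L X T]
Total: 3 hits, 6 misses, 2 evictions

Answer: 2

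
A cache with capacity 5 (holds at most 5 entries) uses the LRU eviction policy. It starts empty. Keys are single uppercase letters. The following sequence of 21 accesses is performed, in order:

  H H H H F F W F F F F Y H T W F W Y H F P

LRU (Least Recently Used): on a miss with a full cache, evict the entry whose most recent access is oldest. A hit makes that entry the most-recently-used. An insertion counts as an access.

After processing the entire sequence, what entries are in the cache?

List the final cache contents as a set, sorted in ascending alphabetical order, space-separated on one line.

LRU simulation (capacity=5):
  1. access H: MISS. Cache (LRU->MRU): [H]
  2. access H: HIT. Cache (LRU->MRU): [H]
  3. access H: HIT. Cache (LRU->MRU): [H]
  4. access H: HIT. Cache (LRU->MRU): [H]
  5. access F: MISS. Cache (LRU->MRU): [H F]
  6. access F: HIT. Cache (LRU->MRU): [H F]
  7. access W: MISS. Cache (LRU->MRU): [H F W]
  8. access F: HIT. Cache (LRU->MRU): [H W F]
  9. access F: HIT. Cache (LRU->MRU): [H W F]
  10. access F: HIT. Cache (LRU->MRU): [H W F]
  11. access F: HIT. Cache (LRU->MRU): [H W F]
  12. access Y: MISS. Cache (LRU->MRU): [H W F Y]
  13. access H: HIT. Cache (LRU->MRU): [W F Y H]
  14. access T: MISS. Cache (LRU->MRU): [W F Y H T]
  15. access W: HIT. Cache (LRU->MRU): [F Y H T W]
  16. access F: HIT. Cache (LRU->MRU): [Y H T W F]
  17. access W: HIT. Cache (LRU->MRU): [Y H T F W]
  18. access Y: HIT. Cache (LRU->MRU): [H T F W Y]
  19. access H: HIT. Cache (LRU->MRU): [T F W Y H]
  20. access F: HIT. Cache (LRU->MRU): [T W Y H F]
  21. access P: MISS, evict T. Cache (LRU->MRU): [W Y H F P]
Total: 15 hits, 6 misses, 1 evictions

Answer: F H P W Y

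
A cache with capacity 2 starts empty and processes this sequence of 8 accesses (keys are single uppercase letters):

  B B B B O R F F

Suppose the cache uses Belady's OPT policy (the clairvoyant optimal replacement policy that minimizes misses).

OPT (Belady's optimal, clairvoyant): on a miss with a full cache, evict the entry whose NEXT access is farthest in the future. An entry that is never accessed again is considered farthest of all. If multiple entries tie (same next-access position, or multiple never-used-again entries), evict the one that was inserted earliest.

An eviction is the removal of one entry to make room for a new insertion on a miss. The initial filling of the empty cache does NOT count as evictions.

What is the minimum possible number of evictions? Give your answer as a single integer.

Answer: 2

Derivation:
OPT (Belady) simulation (capacity=2):
  1. access B: MISS. Cache: [B]
  2. access B: HIT. Next use of B: step 3. Cache: [B]
  3. access B: HIT. Next use of B: step 4. Cache: [B]
  4. access B: HIT. Next use of B: never. Cache: [B]
  5. access O: MISS. Cache: [B O]
  6. access R: MISS, evict B (next use: never). Cache: [O R]
  7. access F: MISS, evict O (next use: never). Cache: [R F]
  8. access F: HIT. Next use of F: never. Cache: [R F]
Total: 4 hits, 4 misses, 2 evictions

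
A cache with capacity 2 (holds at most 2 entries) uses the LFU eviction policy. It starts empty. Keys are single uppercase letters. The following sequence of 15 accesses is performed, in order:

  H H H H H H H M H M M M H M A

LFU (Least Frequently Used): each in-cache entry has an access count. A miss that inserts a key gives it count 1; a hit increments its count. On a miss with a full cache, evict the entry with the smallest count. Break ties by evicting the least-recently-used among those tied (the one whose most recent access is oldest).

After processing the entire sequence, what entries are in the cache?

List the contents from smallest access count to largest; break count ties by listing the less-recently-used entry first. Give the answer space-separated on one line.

LFU simulation (capacity=2):
  1. access H: MISS. Cache: [H(c=1)]
  2. access H: HIT, count now 2. Cache: [H(c=2)]
  3. access H: HIT, count now 3. Cache: [H(c=3)]
  4. access H: HIT, count now 4. Cache: [H(c=4)]
  5. access H: HIT, count now 5. Cache: [H(c=5)]
  6. access H: HIT, count now 6. Cache: [H(c=6)]
  7. access H: HIT, count now 7. Cache: [H(c=7)]
  8. access M: MISS. Cache: [M(c=1) H(c=7)]
  9. access H: HIT, count now 8. Cache: [M(c=1) H(c=8)]
  10. access M: HIT, count now 2. Cache: [M(c=2) H(c=8)]
  11. access M: HIT, count now 3. Cache: [M(c=3) H(c=8)]
  12. access M: HIT, count now 4. Cache: [M(c=4) H(c=8)]
  13. access H: HIT, count now 9. Cache: [M(c=4) H(c=9)]
  14. access M: HIT, count now 5. Cache: [M(c=5) H(c=9)]
  15. access A: MISS, evict M(c=5). Cache: [A(c=1) H(c=9)]
Total: 12 hits, 3 misses, 1 evictions

Answer: A H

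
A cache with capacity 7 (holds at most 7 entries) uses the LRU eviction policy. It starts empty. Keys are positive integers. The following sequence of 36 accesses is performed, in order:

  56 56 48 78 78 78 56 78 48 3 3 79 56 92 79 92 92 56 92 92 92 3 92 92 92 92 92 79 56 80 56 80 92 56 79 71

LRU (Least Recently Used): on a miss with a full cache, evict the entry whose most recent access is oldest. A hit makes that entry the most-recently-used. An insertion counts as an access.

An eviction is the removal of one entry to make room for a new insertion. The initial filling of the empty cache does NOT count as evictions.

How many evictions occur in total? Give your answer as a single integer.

Answer: 1

Derivation:
LRU simulation (capacity=7):
  1. access 56: MISS. Cache (LRU->MRU): [56]
  2. access 56: HIT. Cache (LRU->MRU): [56]
  3. access 48: MISS. Cache (LRU->MRU): [56 48]
  4. access 78: MISS. Cache (LRU->MRU): [56 48 78]
  5. access 78: HIT. Cache (LRU->MRU): [56 48 78]
  6. access 78: HIT. Cache (LRU->MRU): [56 48 78]
  7. access 56: HIT. Cache (LRU->MRU): [48 78 56]
  8. access 78: HIT. Cache (LRU->MRU): [48 56 78]
  9. access 48: HIT. Cache (LRU->MRU): [56 78 48]
  10. access 3: MISS. Cache (LRU->MRU): [56 78 48 3]
  11. access 3: HIT. Cache (LRU->MRU): [56 78 48 3]
  12. access 79: MISS. Cache (LRU->MRU): [56 78 48 3 79]
  13. access 56: HIT. Cache (LRU->MRU): [78 48 3 79 56]
  14. access 92: MISS. Cache (LRU->MRU): [78 48 3 79 56 92]
  15. access 79: HIT. Cache (LRU->MRU): [78 48 3 56 92 79]
  16. access 92: HIT. Cache (LRU->MRU): [78 48 3 56 79 92]
  17. access 92: HIT. Cache (LRU->MRU): [78 48 3 56 79 92]
  18. access 56: HIT. Cache (LRU->MRU): [78 48 3 79 92 56]
  19. access 92: HIT. Cache (LRU->MRU): [78 48 3 79 56 92]
  20. access 92: HIT. Cache (LRU->MRU): [78 48 3 79 56 92]
  21. access 92: HIT. Cache (LRU->MRU): [78 48 3 79 56 92]
  22. access 3: HIT. Cache (LRU->MRU): [78 48 79 56 92 3]
  23. access 92: HIT. Cache (LRU->MRU): [78 48 79 56 3 92]
  24. access 92: HIT. Cache (LRU->MRU): [78 48 79 56 3 92]
  25. access 92: HIT. Cache (LRU->MRU): [78 48 79 56 3 92]
  26. access 92: HIT. Cache (LRU->MRU): [78 48 79 56 3 92]
  27. access 92: HIT. Cache (LRU->MRU): [78 48 79 56 3 92]
  28. access 79: HIT. Cache (LRU->MRU): [78 48 56 3 92 79]
  29. access 56: HIT. Cache (LRU->MRU): [78 48 3 92 79 56]
  30. access 80: MISS. Cache (LRU->MRU): [78 48 3 92 79 56 80]
  31. access 56: HIT. Cache (LRU->MRU): [78 48 3 92 79 80 56]
  32. access 80: HIT. Cache (LRU->MRU): [78 48 3 92 79 56 80]
  33. access 92: HIT. Cache (LRU->MRU): [78 48 3 79 56 80 92]
  34. access 56: HIT. Cache (LRU->MRU): [78 48 3 79 80 92 56]
  35. access 79: HIT. Cache (LRU->MRU): [78 48 3 80 92 56 79]
  36. access 71: MISS, evict 78. Cache (LRU->MRU): [48 3 80 92 56 79 71]
Total: 28 hits, 8 misses, 1 evictions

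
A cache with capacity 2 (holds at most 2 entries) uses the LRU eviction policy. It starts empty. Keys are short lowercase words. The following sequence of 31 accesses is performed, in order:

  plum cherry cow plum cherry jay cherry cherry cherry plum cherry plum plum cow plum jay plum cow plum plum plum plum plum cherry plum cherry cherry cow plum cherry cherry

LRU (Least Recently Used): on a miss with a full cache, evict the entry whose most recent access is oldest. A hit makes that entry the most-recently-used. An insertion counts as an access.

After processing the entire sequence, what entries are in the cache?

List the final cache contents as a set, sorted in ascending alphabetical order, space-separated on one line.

LRU simulation (capacity=2):
  1. access plum: MISS. Cache (LRU->MRU): [plum]
  2. access cherry: MISS. Cache (LRU->MRU): [plum cherry]
  3. access cow: MISS, evict plum. Cache (LRU->MRU): [cherry cow]
  4. access plum: MISS, evict cherry. Cache (LRU->MRU): [cow plum]
  5. access cherry: MISS, evict cow. Cache (LRU->MRU): [plum cherry]
  6. access jay: MISS, evict plum. Cache (LRU->MRU): [cherry jay]
  7. access cherry: HIT. Cache (LRU->MRU): [jay cherry]
  8. access cherry: HIT. Cache (LRU->MRU): [jay cherry]
  9. access cherry: HIT. Cache (LRU->MRU): [jay cherry]
  10. access plum: MISS, evict jay. Cache (LRU->MRU): [cherry plum]
  11. access cherry: HIT. Cache (LRU->MRU): [plum cherry]
  12. access plum: HIT. Cache (LRU->MRU): [cherry plum]
  13. access plum: HIT. Cache (LRU->MRU): [cherry plum]
  14. access cow: MISS, evict cherry. Cache (LRU->MRU): [plum cow]
  15. access plum: HIT. Cache (LRU->MRU): [cow plum]
  16. access jay: MISS, evict cow. Cache (LRU->MRU): [plum jay]
  17. access plum: HIT. Cache (LRU->MRU): [jay plum]
  18. access cow: MISS, evict jay. Cache (LRU->MRU): [plum cow]
  19. access plum: HIT. Cache (LRU->MRU): [cow plum]
  20. access plum: HIT. Cache (LRU->MRU): [cow plum]
  21. access plum: HIT. Cache (LRU->MRU): [cow plum]
  22. access plum: HIT. Cache (LRU->MRU): [cow plum]
  23. access plum: HIT. Cache (LRU->MRU): [cow plum]
  24. access cherry: MISS, evict cow. Cache (LRU->MRU): [plum cherry]
  25. access plum: HIT. Cache (LRU->MRU): [cherry plum]
  26. access cherry: HIT. Cache (LRU->MRU): [plum cherry]
  27. access cherry: HIT. Cache (LRU->MRU): [plum cherry]
  28. access cow: MISS, evict plum. Cache (LRU->MRU): [cherry cow]
  29. access plum: MISS, evict cherry. Cache (LRU->MRU): [cow plum]
  30. access cherry: MISS, evict cow. Cache (LRU->MRU): [plum cherry]
  31. access cherry: HIT. Cache (LRU->MRU): [plum cherry]
Total: 17 hits, 14 misses, 12 evictions

Answer: cherry plum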